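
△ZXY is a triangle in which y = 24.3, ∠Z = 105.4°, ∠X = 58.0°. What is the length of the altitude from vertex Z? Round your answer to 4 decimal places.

h_Z ≈ 20.6076

The third angle is ∠Y = 180° − ∠Z − ∠X = 16.60°.
Law of sines: z = y·sin Z/sin Y ≈ 82.004.
Law of sines: x = y·sin X/sin Y ≈ 72.133.
Area = ½·y·z·sin X ≈ 844.95.
The altitude from Z has length 2·area/z ≈ 20.608.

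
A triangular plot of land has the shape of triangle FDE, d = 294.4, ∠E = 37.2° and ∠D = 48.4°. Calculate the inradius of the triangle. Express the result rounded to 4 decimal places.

75.5366

The third angle is ∠F = 180° − ∠D − ∠E = 94.40°.
Law of sines: f = d·sin F/sin D ≈ 392.53.
Law of sines: e = d·sin E/sin D ≈ 238.02.
Area = ½·d·f·sin E ≈ 34934.
Semiperimeter s = (392.53+294.4+238.02)/2 = 462.48.
Inradius = area/s = 34934/462.48 ≈ 75.537.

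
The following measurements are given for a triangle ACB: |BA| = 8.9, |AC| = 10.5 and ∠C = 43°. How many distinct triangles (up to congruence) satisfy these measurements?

|AC|·sin C = 10.5·sin(43°) ≈ 7.161.
Since |AC| sin C < |BA| < |AC| (7.161 < 8.9 < 10.5), two triangles exist.

2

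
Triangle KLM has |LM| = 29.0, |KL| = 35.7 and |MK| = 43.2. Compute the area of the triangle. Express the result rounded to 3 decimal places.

Semiperimeter s = (29 + 43.2 + 35.7)/2 = 53.95.
Heron's formula: area = √(53.95·24.95·10.75·18.25) ≈ 513.89.

513.886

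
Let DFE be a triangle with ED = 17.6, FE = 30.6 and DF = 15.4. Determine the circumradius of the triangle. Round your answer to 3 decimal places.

By the law of cosines, cos D = (ED² + DF² − FE²) / (2·ED·DF) ≈ -0.71842, so ∠D ≈ 2.3723 rad.
Circumradius = FE/(2 sin D) ≈ 21.995.

R ≈ 21.995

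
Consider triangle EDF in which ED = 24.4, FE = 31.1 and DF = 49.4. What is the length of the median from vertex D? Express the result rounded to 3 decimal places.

m_D ≈ 35.722

Median from D: ½√(2·ED² + 2·DF² − FE²) ≈ 35.722.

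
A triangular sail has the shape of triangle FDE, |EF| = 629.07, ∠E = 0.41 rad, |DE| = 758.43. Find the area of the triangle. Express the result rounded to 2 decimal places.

Area = ½·|DE|·|EF|·sin E ≈ 95089.

95089.36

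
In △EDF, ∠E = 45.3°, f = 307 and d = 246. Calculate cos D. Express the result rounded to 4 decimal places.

0.6082

By the law of cosines, e² = d² + f² − 2·d·f·cos E = 48521, so e ≈ 220.28.
Law of cosines again: cos D = (f² + e² − d²)/(2·f·e) ≈ 0.60817, so ∠D ≈ 52.54°.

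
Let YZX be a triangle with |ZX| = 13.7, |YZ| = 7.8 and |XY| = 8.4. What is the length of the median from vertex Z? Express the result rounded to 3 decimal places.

m_Z ≈ 10.326

Median from Z: ½√(2·|YZ|² + 2·|ZX|² − |XY|²) ≈ 10.326.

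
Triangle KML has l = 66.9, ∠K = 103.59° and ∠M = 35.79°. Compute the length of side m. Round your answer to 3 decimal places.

60.095

The third angle is ∠L = 180° − ∠K − ∠M = 40.62°.
Law of sines: m = l·sin M/sin L ≈ 60.095.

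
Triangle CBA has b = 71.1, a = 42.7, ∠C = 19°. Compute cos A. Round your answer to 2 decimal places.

cos A ≈ 0.91

By the law of cosines, c² = b² + a² − 2·b·a·cos C = 1137.4, so c ≈ 33.725.
Law of cosines again: cos A = (c² + b² − a²)/(2·c·b) ≈ 0.91109, so ∠A ≈ 24.34°.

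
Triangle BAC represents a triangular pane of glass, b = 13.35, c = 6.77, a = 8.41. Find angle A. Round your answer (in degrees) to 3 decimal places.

∠A ≈ 31.979°

By the law of cosines, cos A = (c² + b² − a²) / (2·c·b) ≈ 0.84824, so ∠A ≈ 31.98°.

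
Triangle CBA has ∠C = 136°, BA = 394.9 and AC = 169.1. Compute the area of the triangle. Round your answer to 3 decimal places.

14999.578

Law of sines: sin B = AC·sin C/BA ≈ 0.29746.
Since BA ≥ AC, only the acute value applies: ∠B ≈ 17.31°.
Then ∠A = 180° − ∠C − ∠B ≈ 26.69°.
Law of sines gives CB = BA·sin A/sin C ≈ 255.38.
Area = ½·BA·AC·sin A ≈ 15000.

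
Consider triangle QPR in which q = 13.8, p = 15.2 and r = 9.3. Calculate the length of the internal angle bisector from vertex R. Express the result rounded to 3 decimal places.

13.718

By the law of cosines, cos R = (q² + p² − r²) / (2·q·p) ≈ 0.79851, so ∠R ≈ 37.01°.
The bisector from R has length 2·q·p·cos(∠R/2)/(q+p) ≈ 13.718.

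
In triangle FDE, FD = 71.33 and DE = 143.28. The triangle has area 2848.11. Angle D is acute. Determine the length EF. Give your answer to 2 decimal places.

92.98

From area = ½·FD·DE·sin D, we get sin D = 2·area/(FD·DE) ≈ 0.55735.
Taking the acute solution, ∠D ≈ 33.87°.
Law of cosines then gives EF ≈ 92.984.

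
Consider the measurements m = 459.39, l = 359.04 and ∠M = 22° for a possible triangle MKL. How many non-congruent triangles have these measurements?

l·sin M = 359.04·sin(22°) ≈ 134.5.
Since m ≥ l, exactly one triangle exists.

1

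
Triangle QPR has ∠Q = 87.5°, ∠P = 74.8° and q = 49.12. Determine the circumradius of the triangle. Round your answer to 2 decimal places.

24.58

The third angle is ∠R = 180° − ∠Q − ∠P = 17.70°.
Law of sines: p = q·sin P/sin Q ≈ 47.447.
Law of sines: r = q·sin R/sin Q ≈ 14.948.
Circumradius = q/(2 sin Q) ≈ 24.583.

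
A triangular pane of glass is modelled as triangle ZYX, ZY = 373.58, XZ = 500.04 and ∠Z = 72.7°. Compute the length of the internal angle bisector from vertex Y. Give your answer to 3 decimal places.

t_Y ≈ 369.416

By the law of cosines, YX² = XZ² + ZY² − 2·XZ·ZY·cos Z = 2.785e+05, so YX ≈ 527.73.
Law of cosines again: cos Y = (ZY² + YX² − XZ²)/(2·ZY·YX) ≈ 0.42613, so ∠Y ≈ 64.78°.
The bisector from Y has length 2·ZY·YX·cos(∠Y/2)/(ZY+YX) ≈ 369.42.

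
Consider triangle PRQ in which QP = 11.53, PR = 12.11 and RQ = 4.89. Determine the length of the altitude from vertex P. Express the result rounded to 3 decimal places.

11.483

Semiperimeter s = (4.89 + 11.53 + 12.11)/2 = 14.265.
Heron's formula: area = √(14.265·9.375·2.735·2.155) ≈ 28.075.
The altitude from P has length 2·area/RQ ≈ 11.483.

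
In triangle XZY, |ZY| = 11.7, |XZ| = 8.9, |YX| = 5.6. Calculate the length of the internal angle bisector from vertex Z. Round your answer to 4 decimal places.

t_Z ≈ 9.8201

By the law of cosines, cos Z = (|XZ|² + |ZY|² − |YX|²) / (2·|XZ|·|ZY|) ≈ 0.88706, so ∠Z ≈ 27.49°.
The bisector from Z has length 2·|XZ|·|ZY|·cos(∠Z/2)/(|XZ|+|ZY|) ≈ 9.8201.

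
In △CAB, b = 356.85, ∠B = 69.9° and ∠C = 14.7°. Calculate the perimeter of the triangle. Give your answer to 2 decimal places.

The third angle is ∠A = 180° − ∠B − ∠C = 95.40°.
Law of sines: c = b·sin C/sin B ≈ 96.426.
Law of sines: a = b·sin A/sin B ≈ 378.31.
Semiperimeter s = (96.426+378.31+356.85)/2 = 415.79.
Perimeter = 96.426 + 378.31 + 356.85 = 831.58.

perimeter ≈ 831.58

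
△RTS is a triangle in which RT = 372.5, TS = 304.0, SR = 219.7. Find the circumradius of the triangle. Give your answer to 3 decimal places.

186.269

By the law of cosines, cos R = (SR² + RT² − TS²) / (2·SR·RT) ≈ 0.57802, so ∠R ≈ 54.69°.
Circumradius = TS/(2 sin R) ≈ 186.27.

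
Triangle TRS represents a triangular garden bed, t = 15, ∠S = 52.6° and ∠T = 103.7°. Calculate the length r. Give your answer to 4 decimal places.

The third angle is ∠R = 180° − ∠S − ∠T = 23.70°.
Law of sines: r = t·sin R/sin T ≈ 6.2058.

6.2058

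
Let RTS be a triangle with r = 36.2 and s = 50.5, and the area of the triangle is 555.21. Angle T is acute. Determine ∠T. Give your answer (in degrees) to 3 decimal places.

37.403

From area = ½·s·r·sin T, we get sin T = 2·area/(s·r) ≈ 0.60742.
Taking the acute solution, ∠T ≈ 37.40°.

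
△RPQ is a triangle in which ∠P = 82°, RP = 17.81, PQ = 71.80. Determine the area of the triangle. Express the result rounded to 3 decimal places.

633.157

Area = ½·RP·PQ·sin P ≈ 633.16.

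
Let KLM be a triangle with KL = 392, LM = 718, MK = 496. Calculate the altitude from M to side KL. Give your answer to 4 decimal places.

Semiperimeter s = (718 + 496 + 392)/2 = 803.
Heron's formula: area = √(803·85·307·411) ≈ 92802.
The altitude from M has length 2·area/KL ≈ 473.48.

473.4796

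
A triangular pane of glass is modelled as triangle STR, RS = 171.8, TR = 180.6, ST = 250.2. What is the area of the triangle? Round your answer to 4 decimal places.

15513.0980

Semiperimeter s = (180.6 + 171.8 + 250.2)/2 = 301.3.
Heron's formula: area = √(301.3·120.7·129.5·51.1) ≈ 15513.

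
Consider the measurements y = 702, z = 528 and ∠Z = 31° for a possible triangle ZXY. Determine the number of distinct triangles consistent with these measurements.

2

y·sin Z = 702·sin(31°) ≈ 361.6.
Since y sin Z < z < y (361.6 < 528 < 702), two triangles exist.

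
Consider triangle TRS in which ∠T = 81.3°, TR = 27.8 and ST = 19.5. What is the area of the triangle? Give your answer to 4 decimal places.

Area = ½·ST·TR·sin T ≈ 267.93.

area ≈ 267.9313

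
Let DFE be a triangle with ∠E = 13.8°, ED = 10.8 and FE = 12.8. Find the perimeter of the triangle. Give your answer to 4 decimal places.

By the law of cosines, DF² = FE² + ED² − 2·FE·ED·cos E = 11.981, so DF ≈ 3.4613.
Semiperimeter s = (12.8+10.8+3.4613)/2 = 13.531.
Perimeter = 12.8 + 10.8 + 3.4613 = 27.061.

27.0613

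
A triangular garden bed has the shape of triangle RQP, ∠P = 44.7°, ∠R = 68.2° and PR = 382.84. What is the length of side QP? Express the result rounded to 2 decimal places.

385.87

The third angle is ∠Q = 180° − ∠P − ∠R = 67.10°.
Law of sines: QP = PR·sin R/sin Q ≈ 385.87.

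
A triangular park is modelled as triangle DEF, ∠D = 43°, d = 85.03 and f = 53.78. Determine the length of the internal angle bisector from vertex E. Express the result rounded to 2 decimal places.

Law of sines: sin F = f·sin D/d ≈ 0.43135.
Since d ≥ f, only the acute value applies: ∠F ≈ 25.55°.
Then ∠E = 180° − ∠D − ∠F ≈ 111.45°.
Law of sines gives e = d·sin E/sin D ≈ 116.04.
The bisector from E has length 2·f·d·cos(∠E/2)/(f+d) ≈ 37.107.

t_E ≈ 37.11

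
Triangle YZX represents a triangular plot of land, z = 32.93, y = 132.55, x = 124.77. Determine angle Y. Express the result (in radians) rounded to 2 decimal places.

1.68

By the law of cosines, cos Y = (z² + x² − y²) / (2·z·x) ≈ -0.11166, so ∠Y ≈ 1.683 rad.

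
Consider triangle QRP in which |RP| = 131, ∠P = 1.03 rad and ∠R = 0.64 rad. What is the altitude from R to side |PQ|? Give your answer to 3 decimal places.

The third angle is ∠Q = π − ∠R − ∠P = 1.472 rad.
Law of sines: |PQ| = |RP|·sin R/sin Q ≈ 78.619.
Law of sines: |QR| = |RP|·sin P/sin Q ≈ 112.86.
Area = ½·|RP|·|PQ|·sin P ≈ 4414.7.
The altitude from R has length 2·area/|PQ| ≈ 112.31.

h_R ≈ 112.306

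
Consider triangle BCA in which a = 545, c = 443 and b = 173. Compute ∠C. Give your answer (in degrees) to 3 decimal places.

46.121

By the law of cosines, cos C = (a² + b² − c²) / (2·a·b) ≈ 0.69314, so ∠C ≈ 46.12°.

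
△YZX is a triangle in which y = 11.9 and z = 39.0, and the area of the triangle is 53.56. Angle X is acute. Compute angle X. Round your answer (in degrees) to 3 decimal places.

From area = ½·y·z·sin X, we get sin X = 2·area/(y·z) ≈ 0.23081.
Taking the acute solution, ∠X ≈ 13.34°.

13.345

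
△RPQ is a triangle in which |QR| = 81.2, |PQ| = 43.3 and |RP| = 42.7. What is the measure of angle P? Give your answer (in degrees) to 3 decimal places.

∠P ≈ 141.533°

By the law of cosines, cos P = (|RP|² + |PQ|² − |QR|²) / (2·|RP|·|PQ|) ≈ -0.78296, so ∠P ≈ 141.53°.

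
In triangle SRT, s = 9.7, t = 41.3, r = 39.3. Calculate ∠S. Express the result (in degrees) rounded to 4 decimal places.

∠S ≈ 13.5300°

By the law of cosines, cos S = (r² + t² − s²) / (2·r·t) ≈ 0.97225, so ∠S ≈ 13.53°.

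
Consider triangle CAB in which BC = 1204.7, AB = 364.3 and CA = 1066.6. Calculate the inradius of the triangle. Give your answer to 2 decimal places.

Semiperimeter s = (364.3 + 1204.7 + 1066.6)/2 = 1317.8.
Heron's formula: area = √(1317.8·953.5·113.1·251.2) ≈ 1.8894e+05.
Inradius = area/s = 1.8894e+05/1317.8 ≈ 143.38.

143.38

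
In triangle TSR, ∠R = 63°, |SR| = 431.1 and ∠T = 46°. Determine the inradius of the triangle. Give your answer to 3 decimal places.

The third angle is ∠S = 180° − ∠R − ∠T = 71.00°.
Law of sines: |RT| = |SR|·sin S/sin T ≈ 566.65.
Law of sines: |TS| = |SR|·sin R/sin T ≈ 533.98.
Area = ½·|SR|·|RT|·sin R ≈ 1.0883e+05.
Semiperimeter s = (431.1+566.65+533.98)/2 = 765.86.
Inradius = area/s = 1.0883e+05/765.86 ≈ 142.1.

r ≈ 142.099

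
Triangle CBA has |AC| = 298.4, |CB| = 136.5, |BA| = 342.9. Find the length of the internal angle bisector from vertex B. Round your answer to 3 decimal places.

By the law of cosines, cos B = (|CB|² + |BA|² − |AC|²) / (2·|CB|·|BA|) ≈ 0.50389, so ∠B ≈ 59.74°.
The bisector from B has length 2·|CB|·|BA|·cos(∠B/2)/(|CB|+|BA|) ≈ 169.33.

t_B ≈ 169.327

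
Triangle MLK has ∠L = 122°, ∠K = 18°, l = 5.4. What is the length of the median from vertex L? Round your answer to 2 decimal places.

The third angle is ∠M = 180° − ∠L − ∠K = 40.00°.
Law of sines: m = l·sin M/sin L ≈ 4.093.
Law of sines: k = l·sin K/sin L ≈ 1.9677.
Median from L: ½√(2·k² + 2·m² − l²) ≈ 1.7384.

1.74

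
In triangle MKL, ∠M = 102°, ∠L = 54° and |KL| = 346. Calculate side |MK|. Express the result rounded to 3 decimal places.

The third angle is ∠K = 180° − ∠L − ∠M = 24.00°.
Law of sines: |MK| = |KL|·sin L/sin M ≈ 286.17.

286.173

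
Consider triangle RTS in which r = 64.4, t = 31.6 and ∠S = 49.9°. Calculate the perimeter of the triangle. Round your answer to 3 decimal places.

perimeter ≈ 146.242

By the law of cosines, s² = r² + t² − 2·r·t·cos S = 2524.3, so s ≈ 50.242.
Semiperimeter p = (64.4+31.6+50.242)/2 = 73.121.
Perimeter = 64.4 + 31.6 + 50.242 = 146.24.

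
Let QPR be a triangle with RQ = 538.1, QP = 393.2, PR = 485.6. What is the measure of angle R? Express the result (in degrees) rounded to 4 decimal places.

44.8110

By the law of cosines, cos R = (PR² + RQ² − QP²) / (2·PR·RQ) ≈ 0.70944, so ∠R ≈ 44.81°.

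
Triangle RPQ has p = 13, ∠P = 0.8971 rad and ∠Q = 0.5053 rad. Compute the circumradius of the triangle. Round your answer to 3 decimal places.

8.317

The third angle is ∠R = π − ∠P − ∠Q = 1.7392 rad.
Law of sines: r = p·sin R/sin P ≈ 16.399.
Law of sines: q = p·sin Q/sin P ≈ 8.0521.
Circumradius = p/(2 sin P) ≈ 8.3171.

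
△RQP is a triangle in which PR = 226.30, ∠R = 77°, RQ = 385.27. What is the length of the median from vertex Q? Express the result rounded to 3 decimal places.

By the law of cosines, QP² = PR² + RQ² − 2·PR·RQ·cos R = 1.6042e+05, so QP ≈ 400.52.
Median from Q: ½√(2·RQ² + 2·QP² − PR²) ≈ 376.33.

m_Q ≈ 376.329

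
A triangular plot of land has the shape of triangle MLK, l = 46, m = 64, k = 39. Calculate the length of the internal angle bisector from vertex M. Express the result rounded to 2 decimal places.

27.87

By the law of cosines, cos M = (l² + k² − m²) / (2·l·k) ≈ -0.12793, so ∠M ≈ 97.35°.
The bisector from M has length 2·l·k·cos(∠M/2)/(l+k) ≈ 27.874.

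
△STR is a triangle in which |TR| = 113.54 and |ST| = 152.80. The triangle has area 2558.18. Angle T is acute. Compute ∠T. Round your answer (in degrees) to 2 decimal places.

From area = ½·|ST|·|TR|·sin T, we get sin T = 2·area/(|ST|·|TR|) ≈ 0.29491.
Taking the acute solution, ∠T ≈ 17.15°.

17.15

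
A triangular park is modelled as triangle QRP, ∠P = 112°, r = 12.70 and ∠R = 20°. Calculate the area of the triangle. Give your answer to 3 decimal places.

The third angle is ∠Q = 180° − ∠R − ∠P = 48.00°.
Law of sines: q = r·sin Q/sin R ≈ 27.595.
Law of sines: p = r·sin P/sin R ≈ 34.428.
Area = ½·r·q·sin P ≈ 162.47.

area ≈ 162.467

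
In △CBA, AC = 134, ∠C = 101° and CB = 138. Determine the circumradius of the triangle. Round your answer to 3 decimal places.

106.913

By the law of cosines, BA² = AC² + CB² − 2·AC·CB·cos C = 44057, so BA ≈ 209.9.
Area = ½·AC·CB·sin C ≈ 9076.1.
Circumradius = BA/(2 sin C) ≈ 106.91.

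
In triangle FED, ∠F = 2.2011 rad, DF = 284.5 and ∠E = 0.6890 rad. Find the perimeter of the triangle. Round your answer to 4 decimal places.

The third angle is ∠D = π − ∠F − ∠E = 0.2515 rad.
Law of sines: ED = DF·sin F/sin E ≈ 361.51.
Law of sines: FE = DF·sin D/sin E ≈ 111.36.
Semiperimeter s = (361.51+284.5+111.36)/2 = 378.68.
Perimeter = 361.51 + 284.5 + 111.36 = 757.36.

perimeter ≈ 757.3641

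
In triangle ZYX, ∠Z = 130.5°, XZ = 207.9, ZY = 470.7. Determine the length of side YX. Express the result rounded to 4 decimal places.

626.0104

By the law of cosines, YX² = XZ² + ZY² − 2·XZ·ZY·cos Z = 3.9189e+05, so YX ≈ 626.01.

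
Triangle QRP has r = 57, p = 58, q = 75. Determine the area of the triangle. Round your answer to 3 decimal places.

Semiperimeter s = (75 + 57 + 58)/2 = 95.
Heron's formula: area = √(95·20·38·37) ≈ 1634.4.

1634.442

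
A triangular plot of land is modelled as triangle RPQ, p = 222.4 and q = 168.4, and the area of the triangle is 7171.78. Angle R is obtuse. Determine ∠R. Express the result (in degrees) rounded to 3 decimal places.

From area = ½·p·q·sin R, we get sin R = 2·area/(p·q) ≈ 0.38298.
Taking the obtuse solution, ∠R ≈ 157.48°.

157.481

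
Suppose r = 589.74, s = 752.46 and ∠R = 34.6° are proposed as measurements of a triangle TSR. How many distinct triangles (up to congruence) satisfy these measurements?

2

s·sin R = 752.46·sin(34.6°) ≈ 427.3.
Since s sin R < r < s (427.3 < 589.74 < 752.46), two triangles exist.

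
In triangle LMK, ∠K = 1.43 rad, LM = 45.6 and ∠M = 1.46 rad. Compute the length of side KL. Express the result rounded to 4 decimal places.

45.7733

The third angle is ∠L = π − ∠M − ∠K = 0.252 rad.
Law of sines: KL = LM·sin M/sin K ≈ 45.773.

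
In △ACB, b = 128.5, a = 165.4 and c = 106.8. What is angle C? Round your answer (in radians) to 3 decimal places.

∠C ≈ 0.702 rad

By the law of cosines, cos C = (b² + a² − c²) / (2·b·a) ≈ 0.76370, so ∠C ≈ 0.702 rad.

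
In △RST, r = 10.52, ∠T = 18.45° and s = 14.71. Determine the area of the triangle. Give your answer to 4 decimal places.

Area = ½·r·s·sin T ≈ 24.487.

24.4873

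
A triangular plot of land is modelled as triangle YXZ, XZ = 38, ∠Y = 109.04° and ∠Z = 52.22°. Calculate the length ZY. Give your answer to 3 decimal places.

12.915

The third angle is ∠X = 180° − ∠Z − ∠Y = 18.74°.
Law of sines: ZY = XZ·sin X/sin Y ≈ 12.915.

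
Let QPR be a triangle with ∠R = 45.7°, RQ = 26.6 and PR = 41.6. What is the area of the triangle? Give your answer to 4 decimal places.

Area = ½·PR·RQ·sin R ≈ 395.98.

area ≈ 395.9785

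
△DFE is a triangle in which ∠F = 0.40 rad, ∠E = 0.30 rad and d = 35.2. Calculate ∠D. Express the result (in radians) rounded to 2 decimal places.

∠D ≈ 2.44 rad

The third angle is ∠D = π − ∠F − ∠E = 2.442 rad.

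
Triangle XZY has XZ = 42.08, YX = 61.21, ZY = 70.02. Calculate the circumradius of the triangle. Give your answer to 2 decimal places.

By the law of cosines, cos X = (YX² + XZ² − ZY²) / (2·YX·XZ) ≈ 0.11930, so ∠X ≈ 83.15°.
Circumradius = ZY/(2 sin X) ≈ 35.262.

R ≈ 35.26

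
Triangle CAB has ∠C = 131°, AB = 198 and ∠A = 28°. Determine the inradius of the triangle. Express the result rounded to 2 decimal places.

The third angle is ∠B = 180° − ∠C − ∠A = 21.00°.
Law of sines: BC = AB·sin A/sin C ≈ 123.17.
Law of sines: CA = AB·sin B/sin C ≈ 94.019.
Area = ½·AB·BC·sin B ≈ 4369.8.
Semiperimeter s = (198+123.17+94.019)/2 = 207.59.
Inradius = area/s = 4369.8/207.59 ≈ 21.05.

r ≈ 21.05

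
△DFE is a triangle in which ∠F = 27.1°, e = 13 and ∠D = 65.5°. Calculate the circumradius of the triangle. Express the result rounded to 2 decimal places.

R ≈ 6.51

The third angle is ∠E = 180° − ∠D − ∠F = 87.40°.
Law of sines: d = e·sin D/sin E ≈ 11.842.
Law of sines: f = e·sin F/sin E ≈ 5.9282.
Circumradius = e/(2 sin E) ≈ 6.5067.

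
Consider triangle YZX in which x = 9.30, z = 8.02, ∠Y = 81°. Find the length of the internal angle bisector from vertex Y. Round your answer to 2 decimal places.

By the law of cosines, y² = z² + x² − 2·z·x·cos Y = 127.47, so y ≈ 11.29.
The bisector from Y has length 2·z·x·cos(∠Y/2)/(z+x) ≈ 6.5492.

t_Y ≈ 6.55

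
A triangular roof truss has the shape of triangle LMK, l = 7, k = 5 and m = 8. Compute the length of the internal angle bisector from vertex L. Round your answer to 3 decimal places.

5.329

By the law of cosines, cos L = (m² + k² − l²) / (2·m·k) ≈ 0.50000, so ∠L ≈ 60.00°.
The bisector from L has length 2·m·k·cos(∠L/2)/(m+k) ≈ 5.3294.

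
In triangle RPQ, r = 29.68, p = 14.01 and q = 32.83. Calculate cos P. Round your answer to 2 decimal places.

By the law of cosines, cos P = (q² + r² − p²) / (2·q·r) ≈ 0.90437, so ∠P ≈ 25.26°.

0.90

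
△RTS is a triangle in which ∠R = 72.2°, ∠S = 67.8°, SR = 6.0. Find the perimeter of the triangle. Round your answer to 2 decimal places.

The third angle is ∠T = 180° − ∠S − ∠R = 40.00°.
Law of sines: TS = SR·sin R/sin T ≈ 8.8875.
Law of sines: RT = SR·sin S/sin T ≈ 8.6424.
Semiperimeter s = (8.8875+6+8.6424)/2 = 11.765.
Perimeter = 8.8875 + 6 + 8.6424 = 23.53.

perimeter ≈ 23.53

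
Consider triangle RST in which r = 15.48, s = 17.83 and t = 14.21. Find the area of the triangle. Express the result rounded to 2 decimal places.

Semiperimeter p = (15.48 + 17.83 + 14.21)/2 = 23.76.
Heron's formula: area = √(23.76·8.28·5.93·9.55) ≈ 105.55.

area ≈ 105.55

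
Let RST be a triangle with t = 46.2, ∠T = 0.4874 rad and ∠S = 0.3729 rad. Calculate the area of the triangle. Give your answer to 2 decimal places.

The third angle is ∠R = π − ∠S − ∠T = 2.2813 rad.
Law of sines: r = t·sin R/sin T ≈ 74.779.
Law of sines: s = t·sin S/sin T ≈ 35.939.
Area = ½·t·r·sin S ≈ 629.32.

area ≈ 629.32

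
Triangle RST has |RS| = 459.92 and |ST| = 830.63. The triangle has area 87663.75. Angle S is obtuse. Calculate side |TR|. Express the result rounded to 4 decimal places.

1257.1004

From area = ½·|RS|·|ST|·sin S, we get sin S = 2·area/(|RS|·|ST|) ≈ 0.45894.
Taking the obtuse solution, ∠S ≈ 152.68°.
Law of cosines then gives |TR| ≈ 1257.1.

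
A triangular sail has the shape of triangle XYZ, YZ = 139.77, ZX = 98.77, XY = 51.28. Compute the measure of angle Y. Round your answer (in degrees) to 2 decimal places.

By the law of cosines, cos Y = (XY² + YZ² − ZX²) / (2·XY·YZ) ≈ 0.86571, so ∠Y ≈ 30.04°.

30.04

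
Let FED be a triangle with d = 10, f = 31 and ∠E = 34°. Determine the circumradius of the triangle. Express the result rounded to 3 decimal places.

By the law of cosines, e² = d² + f² − 2·d·f·cos E = 547, so e ≈ 23.388.
Area = ½·d·f·sin E ≈ 86.675.
Circumradius = e/(2 sin E) ≈ 20.912.

R ≈ 20.912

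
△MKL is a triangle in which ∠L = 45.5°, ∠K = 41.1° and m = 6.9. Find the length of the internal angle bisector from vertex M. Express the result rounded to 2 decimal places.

The third angle is ∠M = 180° − ∠K − ∠L = 93.40°.
Law of sines: k = m·sin K/sin M ≈ 4.5439.
Law of sines: l = m·sin L/sin M ≈ 4.9301.
The bisector from M has length 2·k·l·cos(∠M/2)/(k+l) ≈ 3.2433.

3.24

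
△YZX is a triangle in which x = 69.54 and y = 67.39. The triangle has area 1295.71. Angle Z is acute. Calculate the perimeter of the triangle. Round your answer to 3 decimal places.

176.528

From area = ½·x·y·sin Z, we get sin Z = 2·area/(x·y) ≈ 0.55298.
Taking the acute solution, ∠Z ≈ 33.57°.
Law of cosines then gives z ≈ 39.598.
Perimeter = 67.39 + 39.598 + 69.54 = 176.53.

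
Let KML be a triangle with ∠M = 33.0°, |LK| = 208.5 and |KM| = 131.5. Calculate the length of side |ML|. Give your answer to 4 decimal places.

Law of sines: sin L = |KM|·sin M/|LK| ≈ 0.34350.
Since |LK| ≥ |KM|, only the acute value applies: ∠L ≈ 20.09°.
Then ∠K = 180° − ∠M − ∠L ≈ 126.91°.
Law of sines gives |ML| = |LK|·sin K/sin M ≈ 306.1.

306.0984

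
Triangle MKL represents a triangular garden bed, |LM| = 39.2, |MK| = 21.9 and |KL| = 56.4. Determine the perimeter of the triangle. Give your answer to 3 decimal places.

perimeter ≈ 117.500

Perimeter = 56.4 + 39.2 + 21.9 = 117.5.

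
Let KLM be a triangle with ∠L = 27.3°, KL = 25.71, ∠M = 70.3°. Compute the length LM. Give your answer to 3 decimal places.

27.068

The third angle is ∠K = 180° − ∠L − ∠M = 82.40°.
Law of sines: LM = KL·sin K/sin M ≈ 27.068.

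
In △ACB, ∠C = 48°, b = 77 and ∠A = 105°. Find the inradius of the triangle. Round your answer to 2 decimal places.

The third angle is ∠B = 180° − ∠A − ∠C = 27.00°.
Law of sines: a = b·sin A/sin B ≈ 163.83.
Law of sines: c = b·sin C/sin B ≈ 126.04.
Area = ½·b·a·sin C ≈ 4687.3.
Semiperimeter s = (163.83+126.04+77)/2 = 183.44.
Inradius = area/s = 4687.3/183.44 ≈ 25.553.

r ≈ 25.55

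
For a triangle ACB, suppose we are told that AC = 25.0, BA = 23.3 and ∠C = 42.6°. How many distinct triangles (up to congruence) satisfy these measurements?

2

AC·sin C = 25.0·sin(42.6°) ≈ 16.92.
Since AC sin C < BA < AC (16.92 < 23.3 < 25.0), two triangles exist.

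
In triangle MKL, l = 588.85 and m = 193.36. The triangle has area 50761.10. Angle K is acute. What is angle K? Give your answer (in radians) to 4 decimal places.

From area = ½·l·m·sin K, we get sin K = 2·area/(l·m) ≈ 0.89164.
Taking the acute solution, ∠K ≈ 1.1010 rad.

∠K ≈ 1.1010 rad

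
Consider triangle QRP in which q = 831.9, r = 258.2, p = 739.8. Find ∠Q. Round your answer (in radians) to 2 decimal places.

By the law of cosines, cos Q = (r² + p² − q²) / (2·r·p) ≈ -0.20440, so ∠Q ≈ 1.777 rad.

1.78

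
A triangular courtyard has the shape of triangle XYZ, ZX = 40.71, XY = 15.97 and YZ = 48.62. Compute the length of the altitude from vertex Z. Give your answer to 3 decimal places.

Semiperimeter s = (48.62 + 40.71 + 15.97)/2 = 52.65.
Heron's formula: area = √(52.65·4.03·11.94·36.68) ≈ 304.84.
The altitude from Z has length 2·area/XY ≈ 38.176.

38.176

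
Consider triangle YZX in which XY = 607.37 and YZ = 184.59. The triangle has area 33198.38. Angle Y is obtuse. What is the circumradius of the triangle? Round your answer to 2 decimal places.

From area = ½·XY·YZ·sin Y, we get sin Y = 2·area/(XY·YZ) ≈ 0.59222.
Taking the obtuse solution, ∠Y ≈ 143.69°.
Law of cosines then gives ZX ≈ 763.97.
Circumradius = ZX/(2 sin Y) ≈ 645.

645.00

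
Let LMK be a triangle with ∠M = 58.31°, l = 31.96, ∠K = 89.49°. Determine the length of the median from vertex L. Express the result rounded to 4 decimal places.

The third angle is ∠L = 180° − ∠M − ∠K = 32.20°.
Law of sines: m = l·sin M/sin L ≈ 51.034.
Law of sines: k = l·sin K/sin L ≈ 59.974.
Median from L: ½√(2·m² + 2·k² − l²) ≈ 53.342.

53.3415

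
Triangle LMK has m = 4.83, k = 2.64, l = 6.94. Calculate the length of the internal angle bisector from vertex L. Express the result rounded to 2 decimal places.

t_L ≈ 1.32

By the law of cosines, cos L = (m² + k² − l²) / (2·m·k) ≈ -0.70053, so ∠L ≈ 134.47°.
The bisector from L has length 2·m·k·cos(∠L/2)/(m+k) ≈ 1.3211.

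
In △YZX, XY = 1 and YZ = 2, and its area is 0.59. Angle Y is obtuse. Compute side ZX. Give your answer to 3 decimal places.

2.869

From area = ½·XY·YZ·sin Y, we get sin Y = 2·area/(XY·YZ) ≈ 0.59000.
Taking the obtuse solution, ∠Y ≈ 143.84°.
Law of cosines then gives ZX ≈ 2.8687.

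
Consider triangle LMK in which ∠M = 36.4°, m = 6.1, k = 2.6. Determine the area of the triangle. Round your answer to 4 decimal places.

6.1672

Law of sines: sin K = k·sin M/m ≈ 0.25293.
Since m ≥ k, only the acute value applies: ∠K ≈ 14.65°.
Then ∠L = 180° − ∠M − ∠K ≈ 128.95°.
Law of sines gives l = m·sin L/sin M ≈ 7.9944.
Area = ½·m·k·sin L ≈ 6.1672.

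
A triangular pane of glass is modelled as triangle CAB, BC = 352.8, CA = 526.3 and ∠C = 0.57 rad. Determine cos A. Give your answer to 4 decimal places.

0.7693

By the law of cosines, AB² = BC² + CA² − 2·BC·CA·cos C = 88813, so AB ≈ 298.02.
Law of cosines again: cos A = (CA² + AB² − BC²)/(2·CA·AB) ≈ 0.76935, so ∠A ≈ 0.693 rad.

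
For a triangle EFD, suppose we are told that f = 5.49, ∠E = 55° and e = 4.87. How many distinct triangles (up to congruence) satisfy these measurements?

2

f·sin E = 5.49·sin(55°) ≈ 4.497.
Since f sin E < e < f (4.497 < 4.87 < 5.49), two triangles exist.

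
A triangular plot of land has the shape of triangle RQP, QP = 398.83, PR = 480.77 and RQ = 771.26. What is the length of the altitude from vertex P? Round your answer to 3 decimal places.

h_P ≈ 210.259

Semiperimeter s = (398.83 + 480.77 + 771.26)/2 = 825.43.
Heron's formula: area = √(825.43·426.6·344.66·54.17) ≈ 81082.
The altitude from P has length 2·area/RQ ≈ 210.26.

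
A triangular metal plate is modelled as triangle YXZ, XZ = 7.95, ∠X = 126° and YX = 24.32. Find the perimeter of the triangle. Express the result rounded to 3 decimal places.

By the law of cosines, ZY² = YX² + XZ² − 2·YX·XZ·cos X = 881.95, so ZY ≈ 29.698.
Semiperimeter s = (7.95+29.698+24.32)/2 = 30.984.
Perimeter = 7.95 + 29.698 + 24.32 = 61.968.

perimeter ≈ 61.968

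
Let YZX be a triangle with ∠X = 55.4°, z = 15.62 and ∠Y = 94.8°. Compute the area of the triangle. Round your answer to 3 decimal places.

area ≈ 201.347

The third angle is ∠Z = 180° − ∠X − ∠Y = 29.80°.
Law of sines: y = z·sin Y/sin Z ≈ 31.32.
Law of sines: x = z·sin X/sin Z ≈ 25.871.
Area = ½·z·y·sin X ≈ 201.35.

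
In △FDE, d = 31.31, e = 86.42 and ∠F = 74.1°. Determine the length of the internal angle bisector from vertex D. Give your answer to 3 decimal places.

By the law of cosines, f² = d² + e² − 2·d·e·cos F = 6966.2, so f ≈ 83.464.
Law of cosines again: cos D = (e² + f² − d²)/(2·e·f) ≈ 0.93265, so ∠D ≈ 21.15°.
The bisector from D has length 2·e·f·cos(∠D/2)/(e+f) ≈ 83.474.

t_D ≈ 83.474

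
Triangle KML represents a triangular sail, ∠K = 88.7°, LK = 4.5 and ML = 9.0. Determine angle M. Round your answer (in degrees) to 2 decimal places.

29.99

Law of sines: sin M = LK·sin K/ML ≈ 0.49987.
Since ML ≥ LK, only the acute value applies: ∠M ≈ 29.99°.
Then ∠L = 180° − ∠K − ∠M ≈ 61.31°.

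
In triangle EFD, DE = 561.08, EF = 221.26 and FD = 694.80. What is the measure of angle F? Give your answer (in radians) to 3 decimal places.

By the law of cosines, cos F = (EF² + FD² − DE²) / (2·EF·FD) ≈ 0.70543, so ∠F ≈ 0.788 rad.

∠F ≈ 0.788 rad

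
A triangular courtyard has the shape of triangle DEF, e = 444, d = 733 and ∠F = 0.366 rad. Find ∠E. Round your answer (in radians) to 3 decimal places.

∠E ≈ 0.463 rad

By the law of cosines, f² = d² + e² − 2·d·e·cos F = 1.2663e+05, so f ≈ 355.85.
Law of cosines again: cos E = (f² + d² − e²)/(2·f·d) ≈ 0.89477, so ∠E ≈ 0.463 rad.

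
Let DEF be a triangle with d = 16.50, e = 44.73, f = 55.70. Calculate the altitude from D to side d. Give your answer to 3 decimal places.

Semiperimeter s = (16.5 + 44.73 + 55.7)/2 = 58.465.
Heron's formula: area = √(58.465·41.965·13.735·2.765) ≈ 305.25.
The altitude from D has length 2·area/d ≈ 37.

37.000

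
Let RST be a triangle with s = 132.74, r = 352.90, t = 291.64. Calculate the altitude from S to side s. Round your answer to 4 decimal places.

h_S ≈ 279.7694

Semiperimeter p = (352.9 + 132.74 + 291.64)/2 = 388.64.
Heron's formula: area = √(388.64·35.74·255.9·97) ≈ 18568.
The altitude from S has length 2·area/s ≈ 279.77.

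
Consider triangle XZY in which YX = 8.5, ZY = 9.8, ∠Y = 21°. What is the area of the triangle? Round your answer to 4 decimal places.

area ≈ 14.9260

Area = ½·ZY·YX·sin Y ≈ 14.926.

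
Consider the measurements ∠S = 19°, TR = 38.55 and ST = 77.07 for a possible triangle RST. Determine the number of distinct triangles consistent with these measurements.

ST·sin S = 77.07·sin(19°) ≈ 25.09.
Since ST sin S < TR < ST (25.09 < 38.55 < 77.07), two triangles exist.

2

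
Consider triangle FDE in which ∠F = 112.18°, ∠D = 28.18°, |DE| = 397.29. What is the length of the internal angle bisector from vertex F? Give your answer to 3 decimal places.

The third angle is ∠E = 180° − ∠F − ∠D = 39.64°.
Law of sines: |EF| = |DE|·sin D/sin F ≈ 202.61.
Law of sines: |FD| = |DE|·sin E/sin F ≈ 273.71.
The bisector from F has length 2·|EF|·|FD|·cos(∠F/2)/(|EF|+|FD|) ≈ 129.91.

t_F ≈ 129.907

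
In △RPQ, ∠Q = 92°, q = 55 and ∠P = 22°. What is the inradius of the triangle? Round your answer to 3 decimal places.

8.228

The third angle is ∠R = 180° − ∠P − ∠Q = 66.00°.
Law of sines: r = q·sin R/sin Q ≈ 50.276.
Law of sines: p = q·sin P/sin Q ≈ 20.616.
Area = ½·q·r·sin P ≈ 517.92.
Semiperimeter s = (50.276+20.616+55)/2 = 62.946.
Inradius = area/s = 517.92/62.946 ≈ 8.2281.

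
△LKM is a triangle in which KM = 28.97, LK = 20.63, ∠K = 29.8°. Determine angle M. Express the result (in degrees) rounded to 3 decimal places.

∠M ≈ 42.810°

By the law of cosines, ML² = LK² + KM² − 2·LK·KM·cos K = 227.62, so ML ≈ 15.087.
Law of cosines again: cos M = (KM² + ML² − LK²)/(2·KM·ML) ≈ 0.73361, so ∠M ≈ 42.81°.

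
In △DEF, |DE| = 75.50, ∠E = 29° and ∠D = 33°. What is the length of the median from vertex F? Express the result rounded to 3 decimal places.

The third angle is ∠F = 180° − ∠D − ∠E = 118.00°.
Law of sines: |EF| = |DE|·sin D/sin F ≈ 46.572.
Law of sines: |FD| = |DE|·sin E/sin F ≈ 41.456.
Median from F: ½√(2·|EF|² + 2·|FD|² − |DE|²) ≈ 22.774.

22.774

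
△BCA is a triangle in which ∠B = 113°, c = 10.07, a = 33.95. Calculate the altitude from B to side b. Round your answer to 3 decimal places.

h_B ≈ 8.069

By the law of cosines, b² = c² + a² − 2·c·a·cos B = 1521.2, so b ≈ 39.002.
Area = ½·c·a·sin B ≈ 157.35.
The altitude from B has length 2·area/b ≈ 8.0688.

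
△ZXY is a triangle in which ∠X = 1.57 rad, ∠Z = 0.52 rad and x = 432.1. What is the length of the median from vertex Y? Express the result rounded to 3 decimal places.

m_Y ≈ 284.988

The third angle is ∠Y = π − ∠Z − ∠X = 1.052 rad.
Law of sines: z = x·sin Z/sin X ≈ 214.7.
Law of sines: y = x·sin Y/sin X ≈ 375.16.
Median from Y: ½√(2·z² + 2·x² − y²) ≈ 284.99.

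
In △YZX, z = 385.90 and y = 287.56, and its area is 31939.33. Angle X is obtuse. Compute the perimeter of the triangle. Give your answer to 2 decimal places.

From area = ½·y·z·sin X, we get sin X = 2·area/(y·z) ≈ 0.57564.
Taking the obtuse solution, ∠X ≈ 144.86°.
Law of cosines then gives x ≈ 642.72.
Perimeter = 287.56 + 385.9 + 642.72 = 1316.2.

1316.18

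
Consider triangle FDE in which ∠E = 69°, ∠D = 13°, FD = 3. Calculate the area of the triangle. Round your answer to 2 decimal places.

The third angle is ∠F = 180° − ∠D − ∠E = 98.00°.
Law of sines: DE = FD·sin F/sin E ≈ 3.1822.
Law of sines: EF = FD·sin D/sin E ≈ 0.72287.
Area = ½·FD·DE·sin D ≈ 1.0737.

1.07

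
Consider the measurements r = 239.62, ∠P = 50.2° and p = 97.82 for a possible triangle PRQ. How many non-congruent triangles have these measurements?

r·sin P = 239.62·sin(50.2°) ≈ 184.1.
Since p = 97.82 < 184.1 = r sin P, no triangle exists.

0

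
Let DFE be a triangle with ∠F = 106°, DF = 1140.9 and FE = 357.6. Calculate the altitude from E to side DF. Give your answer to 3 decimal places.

By the law of cosines, ED² = DF² + FE² − 2·DF·FE·cos F = 1.6544e+06, so ED ≈ 1286.3.
Area = ½·DF·FE·sin F ≈ 1.9609e+05.
The altitude from E has length 2·area/DF ≈ 343.75.

343.747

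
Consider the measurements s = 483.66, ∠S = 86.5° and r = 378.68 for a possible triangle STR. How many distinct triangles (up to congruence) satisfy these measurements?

r·sin S = 378.68·sin(86.5°) ≈ 378.
Since s ≥ r, exactly one triangle exists.

1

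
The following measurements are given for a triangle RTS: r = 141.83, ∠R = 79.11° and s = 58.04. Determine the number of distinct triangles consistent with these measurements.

1

s·sin R = 58.04·sin(79.11°) ≈ 56.99.
Since r ≥ s, exactly one triangle exists.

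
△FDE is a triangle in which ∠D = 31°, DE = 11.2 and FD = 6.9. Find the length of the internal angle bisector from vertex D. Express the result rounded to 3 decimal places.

8.229

By the law of cosines, EF² = FD² + DE² − 2·FD·DE·cos D = 40.566, so EF ≈ 6.3692.
The bisector from D has length 2·FD·DE·cos(∠D/2)/(FD+DE) ≈ 8.2287.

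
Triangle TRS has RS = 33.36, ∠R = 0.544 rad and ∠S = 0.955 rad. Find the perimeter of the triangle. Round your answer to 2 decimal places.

77.97

The third angle is ∠T = π − ∠R − ∠S = 1.643 rad.
Law of sines: ST = RS·sin R/sin T ≈ 17.31.
Law of sines: TR = RS·sin S/sin T ≈ 27.303.
Semiperimeter s = (33.36+17.31+27.303)/2 = 38.987.
Perimeter = 33.36 + 17.31 + 27.303 = 77.973.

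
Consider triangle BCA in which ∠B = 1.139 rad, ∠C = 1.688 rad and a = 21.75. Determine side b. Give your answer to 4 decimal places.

The third angle is ∠A = π − ∠B − ∠C = 0.315 rad.
Law of sines: b = a·sin B/sin A ≈ 63.839.

63.8391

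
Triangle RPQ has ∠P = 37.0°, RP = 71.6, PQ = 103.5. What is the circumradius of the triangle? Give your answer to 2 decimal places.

52.56

By the law of cosines, QR² = RP² + PQ² − 2·RP·PQ·cos P = 4002.1, so QR ≈ 63.262.
Area = ½·RP·PQ·sin P ≈ 2229.9.
Circumradius = QR/(2 sin P) ≈ 52.559.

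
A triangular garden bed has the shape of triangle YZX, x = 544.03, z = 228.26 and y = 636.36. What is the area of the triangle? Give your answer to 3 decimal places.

area ≈ 60439.704

Semiperimeter s = (636.36 + 228.26 + 544.03)/2 = 704.33.
Heron's formula: area = √(704.33·67.965·476.07·160.3) ≈ 60440.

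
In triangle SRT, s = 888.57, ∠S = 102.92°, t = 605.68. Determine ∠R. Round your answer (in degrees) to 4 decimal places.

∠R ≈ 35.4454°

Law of sines: sin T = t·sin S/s ≈ 0.66438.
Since s ≥ t, only the acute value applies: ∠T ≈ 41.63°.
Then ∠R = 180° − ∠S − ∠T ≈ 35.45°.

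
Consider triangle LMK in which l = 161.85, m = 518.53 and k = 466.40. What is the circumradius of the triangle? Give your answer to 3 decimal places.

By the law of cosines, cos L = (m² + k² − l²) / (2·m·k) ≈ 0.95146, so ∠L ≈ 17.92°.
Circumradius = l/(2 sin L) ≈ 262.94.

262.939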